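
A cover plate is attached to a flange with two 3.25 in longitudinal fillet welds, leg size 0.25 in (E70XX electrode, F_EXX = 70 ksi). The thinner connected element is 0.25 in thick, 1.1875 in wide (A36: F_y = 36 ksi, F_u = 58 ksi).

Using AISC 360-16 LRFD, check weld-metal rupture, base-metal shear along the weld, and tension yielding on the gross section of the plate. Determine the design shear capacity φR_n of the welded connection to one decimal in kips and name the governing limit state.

Weld metal: throat = 0.707×0.25 = 0.17675 in, L = 2×3.25 = 6.5 in. φR_n = 0.75 × 0.6 × 70 × 0.17675 × 6.5 = 36.2 kips.
Base metal shear (0.25 in plate): yield φR_n = 1.0×0.6×36×0.25×6.5 = 35.1 kips; rupture φR_n = 0.75×0.6×58×0.25×6.5 = 42.4 kips; take 35.1 kips (yield).
Tension yield (gross): A_g = 1.1875×0.25 = 0.29688 in². φR_n = 0.90 × 36 × 0.29688 = 9.6 kips.
Governing: min(36.2, 35.1, 9.6) = 9.6 kips → gross-section yield.

9.6 kips (gross-section yield governs)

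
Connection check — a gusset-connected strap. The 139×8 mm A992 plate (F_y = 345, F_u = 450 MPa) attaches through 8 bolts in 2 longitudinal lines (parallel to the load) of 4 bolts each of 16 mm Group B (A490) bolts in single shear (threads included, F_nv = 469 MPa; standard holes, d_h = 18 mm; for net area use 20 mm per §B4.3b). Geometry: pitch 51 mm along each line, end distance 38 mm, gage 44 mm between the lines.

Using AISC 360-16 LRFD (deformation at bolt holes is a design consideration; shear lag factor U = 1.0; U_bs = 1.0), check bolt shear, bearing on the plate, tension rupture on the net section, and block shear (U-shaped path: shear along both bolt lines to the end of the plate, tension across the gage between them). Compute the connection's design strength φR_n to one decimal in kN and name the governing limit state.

Bolt shear: A_b = π(16)²/4 = 201.06 mm². φR_n = 0.75 × 469 × 201.06 × 8 × 1 = 565.8 kN.
Bearing (8 mm plate, F_u = 450 MPa): end bolts L_c = 38 − 18/2 = 29, R_n = min(1.2×29×8×450, 2.4×16×8×450) = 125.28 kN/bolt; interior L_c = 51 − 18 = 33, R_n = 138.24 kN/bolt. φR_n = 0.75 × (2×125.28 + 6×138.24) = 810.0 kN.
Tension rupture (net): A_n = (139 − 2×20)×8 = 792 mm² (U = 1.0, A_e = A_n). φR_n = 0.75 × 450 × 792 = 267.3 kN.
Block shear: shear path 2×[38+3×51] = 2×191 mm, A_gv = 3056, A_nv = 2×(191 − 3.5×20)×8 = 1936 mm²; tension across gage: (44 − 1×20)×8 = 192 mm². R_n = min(0.6×450×1936, 0.6×345×3056) + 1.0×450×192 = min(522.72, 632.59) + 86.4 = 609.12 kN. φR_n = 0.75 × 609.12 = 456.8 kN.
Governing: min(565.8, 810.0, 267.3, 456.8) = 267.3 kN → net-section rupture.

267.3 kN (net-section rupture governs)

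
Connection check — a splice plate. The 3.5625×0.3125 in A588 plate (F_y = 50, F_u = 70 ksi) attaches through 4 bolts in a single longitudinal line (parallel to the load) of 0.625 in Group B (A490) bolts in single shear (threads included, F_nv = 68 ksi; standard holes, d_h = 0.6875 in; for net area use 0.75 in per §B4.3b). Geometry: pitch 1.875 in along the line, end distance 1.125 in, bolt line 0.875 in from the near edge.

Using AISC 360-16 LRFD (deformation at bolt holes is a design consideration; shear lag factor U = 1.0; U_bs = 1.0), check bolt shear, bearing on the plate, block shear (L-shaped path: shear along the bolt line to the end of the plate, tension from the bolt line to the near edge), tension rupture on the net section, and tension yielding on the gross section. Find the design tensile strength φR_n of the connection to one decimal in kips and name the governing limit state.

46.1 kips (net-section rupture governs)

Bolt shear: A_b = π(0.625)²/4 = 0.3068 in². φR_n = 0.75 × 68 × 0.3068 × 4 × 1 = 62.6 kips.
Bearing (0.3125 in plate, F_u = 70 ksi): end bolts L_c = 1.125 − 0.6875/2 = 0.78125, R_n = min(1.2×0.78125×0.3125×70, 2.4×0.625×0.3125×70) = 20.508 kips/bolt; interior L_c = 1.875 − 0.6875 = 1.1875, R_n = 31.172 kips/bolt. φR_n = 0.75 × (1×20.508 + 3×31.172) = 85.5 kips.
Block shear: shear path 1×[1.125+3×1.875] = 1×6.75 in, A_gv = 2.1094, A_nv = 1×(6.75 − 3.5×0.75)×0.3125 = 1.2891 in²; tension to near edge: (0.875 − 0.5×0.75)×0.3125 = 0.15625 in². R_n = min(0.6×70×1.2891, 0.6×50×2.1094) + 1.0×70×0.15625 = min(54.142, 63.282) + 10.938 = 65.08 kips. φR_n = 0.75 × 65.08 = 48.8 kips.
Tension rupture (net): A_n = (3.5625 − 1×0.75)×0.3125 = 0.87891 in² (U = 1.0, A_e = A_n). φR_n = 0.75 × 70 × 0.87891 = 46.1 kips.
Tension yield (gross): A_g = 3.5625×0.3125 = 1.1133 in². φR_n = 0.90 × 50 × 1.1133 = 50.1 kips.
Governing: min(62.6, 85.5, 48.8, 46.1, 50.1) = 46.1 kips → net-section rupture.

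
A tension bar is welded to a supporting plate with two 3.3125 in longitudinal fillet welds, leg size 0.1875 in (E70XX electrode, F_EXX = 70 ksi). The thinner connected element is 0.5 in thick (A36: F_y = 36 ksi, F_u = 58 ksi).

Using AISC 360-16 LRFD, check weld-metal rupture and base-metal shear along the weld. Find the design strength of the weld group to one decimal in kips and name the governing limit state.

27.7 kips (weld metal governs)

Weld metal: throat = 0.707×0.1875 = 0.13256 in, L = 2×3.3125 = 6.625 in. φR_n = 0.75 × 0.6 × 70 × 0.13256 × 6.625 = 27.7 kips.
Base metal shear (0.5 in plate): yield φR_n = 1.0×0.6×36×0.5×6.625 = 71.6 kips; rupture φR_n = 0.75×0.6×58×0.5×6.625 = 86.5 kips; take 71.6 kips (yield).
Governing: min(27.7, 71.6) = 27.7 kips → weld metal.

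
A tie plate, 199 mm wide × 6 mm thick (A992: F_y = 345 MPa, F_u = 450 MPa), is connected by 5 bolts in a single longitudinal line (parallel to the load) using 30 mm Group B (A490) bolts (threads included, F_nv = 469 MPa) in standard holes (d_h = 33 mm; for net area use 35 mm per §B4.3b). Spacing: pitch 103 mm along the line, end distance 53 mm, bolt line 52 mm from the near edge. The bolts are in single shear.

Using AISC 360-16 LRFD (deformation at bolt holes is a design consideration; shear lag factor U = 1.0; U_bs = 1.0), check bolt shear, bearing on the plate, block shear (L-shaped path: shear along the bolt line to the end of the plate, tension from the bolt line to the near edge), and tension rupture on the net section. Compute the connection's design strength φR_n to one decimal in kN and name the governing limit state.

332.1 kN (net-section rupture governs)

Bolt shear: A_b = π(30)²/4 = 706.86 mm². φR_n = 0.75 × 469 × 706.86 × 5 × 1 = 1243.2 kN.
Bearing (6 mm plate, F_u = 450 MPa): end bolts L_c = 53 − 33/2 = 36.5, R_n = min(1.2×36.5×6×450, 2.4×30×6×450) = 118.26 kN/bolt; interior L_c = 103 − 33 = 70, R_n = 194.4 kN/bolt. φR_n = 0.75 × (1×118.26 + 4×194.4) = 671.9 kN.
Block shear: shear path 1×[53+4×103] = 1×465 mm, A_gv = 2790, A_nv = 1×(465 − 4.5×35)×6 = 1845 mm²; tension to near edge: (52 − 0.5×35)×6 = 207 mm². R_n = min(0.6×450×1845, 0.6×345×2790) + 1.0×450×207 = min(498.15, 577.53) + 93.15 = 591.3 kN. φR_n = 0.75 × 591.3 = 443.5 kN.
Tension rupture (net): A_n = (199 − 1×35)×6 = 984 mm² (U = 1.0, A_e = A_n). φR_n = 0.75 × 450 × 984 = 332.1 kN.
Governing: min(1243.2, 671.9, 443.5, 332.1) = 332.1 kN → net-section rupture.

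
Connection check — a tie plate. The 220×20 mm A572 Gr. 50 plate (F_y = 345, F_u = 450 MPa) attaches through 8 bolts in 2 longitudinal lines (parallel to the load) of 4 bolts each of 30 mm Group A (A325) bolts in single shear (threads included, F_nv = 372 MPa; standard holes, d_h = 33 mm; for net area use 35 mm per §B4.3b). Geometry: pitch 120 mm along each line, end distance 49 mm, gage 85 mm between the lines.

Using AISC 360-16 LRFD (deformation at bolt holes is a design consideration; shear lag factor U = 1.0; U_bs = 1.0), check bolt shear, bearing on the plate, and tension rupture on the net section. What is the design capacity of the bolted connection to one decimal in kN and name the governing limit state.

1012.5 kN (net-section rupture governs)

Bolt shear: A_b = π(30)²/4 = 706.86 mm². φR_n = 0.75 × 372 × 706.86 × 8 × 1 = 1577.7 kN.
Bearing (20 mm plate, F_u = 450 MPa): end bolts L_c = 49 − 33/2 = 32.5, R_n = min(1.2×32.5×20×450, 2.4×30×20×450) = 351 kN/bolt; interior L_c = 120 − 33 = 87, R_n = 648 kN/bolt. φR_n = 0.75 × (2×351 + 6×648) = 3442.5 kN.
Tension rupture (net): A_n = (220 − 2×35)×20 = 3000 mm² (U = 1.0, A_e = A_n). φR_n = 0.75 × 450 × 3000 = 1012.5 kN.
Governing: min(1577.7, 3442.5, 1012.5) = 1012.5 kN → net-section rupture.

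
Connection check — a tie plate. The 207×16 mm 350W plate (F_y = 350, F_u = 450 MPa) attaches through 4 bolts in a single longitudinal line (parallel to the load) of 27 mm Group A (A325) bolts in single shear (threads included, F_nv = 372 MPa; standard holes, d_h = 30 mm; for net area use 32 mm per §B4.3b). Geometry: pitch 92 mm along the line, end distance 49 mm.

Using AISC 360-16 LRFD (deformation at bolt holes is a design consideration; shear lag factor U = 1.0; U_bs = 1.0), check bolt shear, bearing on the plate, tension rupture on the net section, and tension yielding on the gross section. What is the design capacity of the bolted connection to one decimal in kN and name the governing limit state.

Bolt shear: A_b = π(27)²/4 = 572.56 mm². φR_n = 0.75 × 372 × 572.56 × 4 × 1 = 639.0 kN.
Bearing (16 mm plate, F_u = 450 MPa): end bolts L_c = 49 − 30/2 = 34, R_n = min(1.2×34×16×450, 2.4×27×16×450) = 293.76 kN/bolt; interior L_c = 92 − 30 = 62, R_n = 466.56 kN/bolt. φR_n = 0.75 × (1×293.76 + 3×466.56) = 1270.1 kN.
Tension rupture (net): A_n = (207 − 1×32)×16 = 2800 mm² (U = 1.0, A_e = A_n). φR_n = 0.75 × 450 × 2800 = 945.0 kN.
Tension yield (gross): A_g = 207×16 = 3312 mm². φR_n = 0.90 × 350 × 3312 = 1043.3 kN.
Governing: min(639.0, 1270.1, 945.0, 1043.3) = 639.0 kN → bolt shear.

639.0 kN (bolt shear governs)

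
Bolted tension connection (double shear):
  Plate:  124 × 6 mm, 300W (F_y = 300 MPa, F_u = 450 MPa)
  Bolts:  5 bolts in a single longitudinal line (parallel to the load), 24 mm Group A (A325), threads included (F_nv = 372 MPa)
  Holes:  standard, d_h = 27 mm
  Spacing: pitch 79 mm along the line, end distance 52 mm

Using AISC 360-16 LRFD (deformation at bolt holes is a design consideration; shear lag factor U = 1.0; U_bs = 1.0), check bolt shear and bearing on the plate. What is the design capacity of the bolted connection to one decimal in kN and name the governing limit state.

Bolt shear: A_b = π(24)²/4 = 452.39 mm². φR_n = 0.75 × 372 × 452.39 × 5 × 2 = 1262.2 kN.
Bearing (6 mm plate, F_u = 450 MPa): end bolts L_c = 52 − 27/2 = 38.5, R_n = min(1.2×38.5×6×450, 2.4×24×6×450) = 124.74 kN/bolt; interior L_c = 79 − 27 = 52, R_n = 155.52 kN/bolt. φR_n = 0.75 × (1×124.74 + 4×155.52) = 560.1 kN.
Governing: min(1262.2, 560.1) = 560.1 kN → bearing.

560.1 kN (bearing governs)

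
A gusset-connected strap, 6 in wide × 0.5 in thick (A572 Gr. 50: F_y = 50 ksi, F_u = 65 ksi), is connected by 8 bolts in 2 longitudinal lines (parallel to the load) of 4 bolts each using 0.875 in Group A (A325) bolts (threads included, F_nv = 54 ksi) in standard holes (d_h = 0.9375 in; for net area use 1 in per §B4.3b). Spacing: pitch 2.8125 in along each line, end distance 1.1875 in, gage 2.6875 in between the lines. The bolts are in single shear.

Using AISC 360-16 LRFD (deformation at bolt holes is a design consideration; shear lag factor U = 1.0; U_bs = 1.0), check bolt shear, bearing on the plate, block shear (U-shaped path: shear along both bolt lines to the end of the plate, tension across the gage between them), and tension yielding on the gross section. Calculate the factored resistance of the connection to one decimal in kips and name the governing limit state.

Bolt shear: A_b = π(0.875)²/4 = 0.60132 in². φR_n = 0.75 × 54 × 0.60132 × 8 × 1 = 194.8 kips.
Bearing (0.5 in plate, F_u = 65 ksi): end bolts L_c = 1.1875 − 0.9375/2 = 0.71875, R_n = min(1.2×0.71875×0.5×65, 2.4×0.875×0.5×65) = 28.031 kips/bolt; interior L_c = 2.8125 − 0.9375 = 1.875, R_n = 68.25 kips/bolt. φR_n = 0.75 × (2×28.031 + 6×68.25) = 349.2 kips.
Block shear: shear path 2×[1.1875+3×2.8125] = 2×9.625 in, A_gv = 9.625, A_nv = 2×(9.625 − 3.5×1)×0.5 = 6.125 in²; tension across gage: (2.6875 − 1×1)×0.5 = 0.84375 in². R_n = min(0.6×65×6.125, 0.6×50×9.625) + 1.0×65×0.84375 = min(238.88, 288.75) + 54.844 = 293.72 kips. φR_n = 0.75 × 293.72 = 220.3 kips.
Tension yield (gross): A_g = 6×0.5 = 3 in². φR_n = 0.90 × 50 × 3 = 135.0 kips.
Governing: min(194.8, 349.2, 220.3, 135.0) = 135.0 kips → gross-section yield.

135.0 kips (gross-section yield governs)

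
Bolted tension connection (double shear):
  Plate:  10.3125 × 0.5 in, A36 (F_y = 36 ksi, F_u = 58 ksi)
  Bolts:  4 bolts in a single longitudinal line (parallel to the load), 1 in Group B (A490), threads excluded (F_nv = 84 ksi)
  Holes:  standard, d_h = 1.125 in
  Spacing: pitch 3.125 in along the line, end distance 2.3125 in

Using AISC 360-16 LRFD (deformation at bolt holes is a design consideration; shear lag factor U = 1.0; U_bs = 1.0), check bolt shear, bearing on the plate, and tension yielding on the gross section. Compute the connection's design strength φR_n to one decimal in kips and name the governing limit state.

Bolt shear: A_b = π(1)²/4 = 0.7854 in². φR_n = 0.75 × 84 × 0.7854 × 4 × 2 = 395.8 kips.
Bearing (0.5 in plate, F_u = 58 ksi): end bolts L_c = 2.3125 − 1.125/2 = 1.75, R_n = min(1.2×1.75×0.5×58, 2.4×1×0.5×58) = 60.9 kips/bolt; interior L_c = 3.125 − 1.125 = 2, R_n = 69.6 kips/bolt. φR_n = 0.75 × (1×60.9 + 3×69.6) = 202.3 kips.
Tension yield (gross): A_g = 10.3125×0.5 = 5.1563 in². φR_n = 0.90 × 36 × 5.1563 = 167.1 kips.
Governing: min(395.8, 202.3, 167.1) = 167.1 kips → gross-section yield.

167.1 kips (gross-section yield governs)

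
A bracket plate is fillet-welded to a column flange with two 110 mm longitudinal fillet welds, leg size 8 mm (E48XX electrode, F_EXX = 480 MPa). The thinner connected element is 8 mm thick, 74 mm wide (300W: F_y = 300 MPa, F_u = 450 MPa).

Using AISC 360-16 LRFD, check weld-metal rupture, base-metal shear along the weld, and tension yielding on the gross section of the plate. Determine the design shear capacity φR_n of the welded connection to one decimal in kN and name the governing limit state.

Weld metal: throat = 0.707×8 = 5.656 mm, L = 2×110 = 220 mm. φR_n = 0.75 × 0.6 × 480 × 5.656 × 220 = 268.8 kN.
Base metal shear (8 mm plate): yield φR_n = 1.0×0.6×300×8×220 = 316.8 kN; rupture φR_n = 0.75×0.6×450×8×220 = 356.4 kN; take 316.8 kN (yield).
Tension yield (gross): A_g = 74×8 = 592 mm². φR_n = 0.90 × 300 × 592 = 159.8 kN.
Governing: min(268.8, 316.8, 159.8) = 159.8 kN → gross-section yield.

159.8 kN (gross-section yield governs)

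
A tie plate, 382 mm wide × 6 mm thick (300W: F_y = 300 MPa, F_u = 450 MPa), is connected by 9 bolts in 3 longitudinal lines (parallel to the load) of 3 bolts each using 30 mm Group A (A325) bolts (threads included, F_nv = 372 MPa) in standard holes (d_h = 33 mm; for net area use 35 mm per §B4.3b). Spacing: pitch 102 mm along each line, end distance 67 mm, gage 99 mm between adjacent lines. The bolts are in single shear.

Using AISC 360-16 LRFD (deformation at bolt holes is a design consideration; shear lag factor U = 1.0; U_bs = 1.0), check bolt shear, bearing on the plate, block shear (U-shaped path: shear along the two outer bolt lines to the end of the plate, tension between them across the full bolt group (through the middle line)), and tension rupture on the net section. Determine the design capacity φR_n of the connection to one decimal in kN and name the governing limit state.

Bolt shear: A_b = π(30)²/4 = 706.86 mm². φR_n = 0.75 × 372 × 706.86 × 9 × 1 = 1774.9 kN.
Bearing (6 mm plate, F_u = 450 MPa): end bolts L_c = 67 − 33/2 = 50.5, R_n = min(1.2×50.5×6×450, 2.4×30×6×450) = 163.62 kN/bolt; interior L_c = 102 − 33 = 69, R_n = 194.4 kN/bolt. φR_n = 0.75 × (3×163.62 + 6×194.4) = 1242.9 kN.
Block shear: shear path 2×[67+2×102] = 2×271 mm, A_gv = 3252, A_nv = 2×(271 − 2.5×35)×6 = 2202 mm²; tension across gage: (198 − 2×35)×6 = 768 mm². R_n = min(0.6×450×2202, 0.6×300×3252) + 1.0×450×768 = min(594.54, 585.36) + 345.6 = 930.96 kN. φR_n = 0.75 × 930.96 = 698.2 kN.
Tension rupture (net): A_n = (382 − 3×35)×6 = 1662 mm² (U = 1.0, A_e = A_n). φR_n = 0.75 × 450 × 1662 = 560.9 kN.
Governing: min(1774.9, 1242.9, 698.2, 560.9) = 560.9 kN → net-section rupture.

560.9 kN (net-section rupture governs)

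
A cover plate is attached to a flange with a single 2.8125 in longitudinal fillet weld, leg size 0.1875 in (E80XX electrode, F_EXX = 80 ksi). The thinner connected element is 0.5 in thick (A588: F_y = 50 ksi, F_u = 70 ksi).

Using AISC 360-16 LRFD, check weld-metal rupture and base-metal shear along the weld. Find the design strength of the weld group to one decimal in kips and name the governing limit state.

Weld metal: throat = 0.707×0.1875 = 0.13256 in, L = 2.8125 in. φR_n = 0.75 × 0.6 × 80 × 0.13256 × 2.8125 = 13.4 kips.
Base metal shear (0.5 in plate): yield φR_n = 1.0×0.6×50×0.5×2.8125 = 42.2 kips; rupture φR_n = 0.75×0.6×70×0.5×2.8125 = 44.3 kips; take 42.2 kips (yield).
Governing: min(13.4, 42.2) = 13.4 kips → weld metal.

13.4 kips (weld metal governs)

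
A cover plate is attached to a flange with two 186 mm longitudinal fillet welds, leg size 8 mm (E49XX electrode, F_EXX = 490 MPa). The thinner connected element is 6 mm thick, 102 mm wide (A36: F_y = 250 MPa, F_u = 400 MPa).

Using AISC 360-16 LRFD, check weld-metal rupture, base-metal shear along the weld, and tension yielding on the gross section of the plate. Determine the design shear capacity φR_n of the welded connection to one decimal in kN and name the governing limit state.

Weld metal: throat = 0.707×8 = 5.656 mm, L = 2×186 = 372 mm. φR_n = 0.75 × 0.6 × 490 × 5.656 × 372 = 463.9 kN.
Base metal shear (6 mm plate): yield φR_n = 1.0×0.6×250×6×372 = 334.8 kN; rupture φR_n = 0.75×0.6×400×6×372 = 401.8 kN; take 334.8 kN (yield).
Tension yield (gross): A_g = 102×6 = 612 mm². φR_n = 0.90 × 250 × 612 = 137.7 kN.
Governing: min(463.9, 334.8, 137.7) = 137.7 kN → gross-section yield.

137.7 kN (gross-section yield governs)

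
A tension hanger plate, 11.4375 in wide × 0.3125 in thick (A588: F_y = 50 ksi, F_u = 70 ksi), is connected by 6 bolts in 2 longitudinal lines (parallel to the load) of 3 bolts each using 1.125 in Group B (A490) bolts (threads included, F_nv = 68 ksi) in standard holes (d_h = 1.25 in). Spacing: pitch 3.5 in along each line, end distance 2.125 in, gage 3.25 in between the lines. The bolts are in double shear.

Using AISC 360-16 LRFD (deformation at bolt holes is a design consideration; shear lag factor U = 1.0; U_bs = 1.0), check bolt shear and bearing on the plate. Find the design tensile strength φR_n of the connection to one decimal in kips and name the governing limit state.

236.3 kips (bearing governs)

Bolt shear: A_b = π(1.125)²/4 = 0.99402 in². φR_n = 0.75 × 68 × 0.99402 × 6 × 2 = 608.3 kips.
Bearing (0.3125 in plate, F_u = 70 ksi): end bolts L_c = 2.125 − 1.25/2 = 1.5, R_n = min(1.2×1.5×0.3125×70, 2.4×1.125×0.3125×70) = 39.375 kips/bolt; interior L_c = 3.5 − 1.25 = 2.25, R_n = 59.063 kips/bolt. φR_n = 0.75 × (2×39.375 + 4×59.063) = 236.3 kips.
Governing: min(608.3, 236.3) = 236.3 kips → bearing.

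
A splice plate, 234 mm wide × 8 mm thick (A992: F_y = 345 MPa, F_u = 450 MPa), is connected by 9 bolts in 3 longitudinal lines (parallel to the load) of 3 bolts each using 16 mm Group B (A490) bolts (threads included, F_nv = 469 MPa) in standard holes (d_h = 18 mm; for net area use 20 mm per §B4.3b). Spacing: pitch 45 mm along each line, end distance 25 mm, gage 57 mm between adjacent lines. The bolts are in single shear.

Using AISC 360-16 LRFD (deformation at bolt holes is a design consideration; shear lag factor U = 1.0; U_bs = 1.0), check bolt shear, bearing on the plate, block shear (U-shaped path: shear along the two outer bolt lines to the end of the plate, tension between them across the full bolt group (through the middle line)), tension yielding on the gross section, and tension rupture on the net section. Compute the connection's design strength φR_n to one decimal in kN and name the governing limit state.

410.4 kN (block shear governs)

Bolt shear: A_b = π(16)²/4 = 201.06 mm². φR_n = 0.75 × 469 × 201.06 × 9 × 1 = 636.5 kN.
Bearing (8 mm plate, F_u = 450 MPa): end bolts L_c = 25 − 18/2 = 16, R_n = min(1.2×16×8×450, 2.4×16×8×450) = 69.12 kN/bolt; interior L_c = 45 − 18 = 27, R_n = 116.64 kN/bolt. φR_n = 0.75 × (3×69.12 + 6×116.64) = 680.4 kN.
Block shear: shear path 2×[25+2×45] = 2×115 mm, A_gv = 1840, A_nv = 2×(115 − 2.5×20)×8 = 1040 mm²; tension across gage: (114 − 2×20)×8 = 592 mm². R_n = min(0.6×450×1040, 0.6×345×1840) + 1.0×450×592 = min(280.8, 380.88) + 266.4 = 547.2 kN. φR_n = 0.75 × 547.2 = 410.4 kN.
Tension yield (gross): A_g = 234×8 = 1872 mm². φR_n = 0.90 × 345 × 1872 = 581.3 kN.
Tension rupture (net): A_n = (234 − 3×20)×8 = 1392 mm² (U = 1.0, A_e = A_n). φR_n = 0.75 × 450 × 1392 = 469.8 kN.
Governing: min(636.5, 680.4, 410.4, 581.3, 469.8) = 410.4 kN → block shear.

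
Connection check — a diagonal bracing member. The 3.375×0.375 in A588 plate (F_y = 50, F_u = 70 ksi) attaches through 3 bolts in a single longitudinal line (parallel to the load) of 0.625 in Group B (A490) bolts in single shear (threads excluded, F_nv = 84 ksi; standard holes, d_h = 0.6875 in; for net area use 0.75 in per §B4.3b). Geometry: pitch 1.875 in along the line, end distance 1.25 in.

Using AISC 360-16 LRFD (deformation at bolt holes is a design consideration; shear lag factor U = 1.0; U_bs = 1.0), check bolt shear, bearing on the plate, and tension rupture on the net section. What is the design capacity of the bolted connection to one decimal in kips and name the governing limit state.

51.7 kips (net-section rupture governs)

Bolt shear: A_b = π(0.625)²/4 = 0.3068 in². φR_n = 0.75 × 84 × 0.3068 × 3 × 1 = 58.0 kips.
Bearing (0.375 in plate, F_u = 70 ksi): end bolts L_c = 1.25 − 0.6875/2 = 0.90625, R_n = min(1.2×0.90625×0.375×70, 2.4×0.625×0.375×70) = 28.547 kips/bolt; interior L_c = 1.875 − 0.6875 = 1.1875, R_n = 37.406 kips/bolt. φR_n = 0.75 × (1×28.547 + 2×37.406) = 77.5 kips.
Tension rupture (net): A_n = (3.375 − 1×0.75)×0.375 = 0.98438 in² (U = 1.0, A_e = A_n). φR_n = 0.75 × 70 × 0.98438 = 51.7 kips.
Governing: min(58.0, 77.5, 51.7) = 51.7 kips → net-section rupture.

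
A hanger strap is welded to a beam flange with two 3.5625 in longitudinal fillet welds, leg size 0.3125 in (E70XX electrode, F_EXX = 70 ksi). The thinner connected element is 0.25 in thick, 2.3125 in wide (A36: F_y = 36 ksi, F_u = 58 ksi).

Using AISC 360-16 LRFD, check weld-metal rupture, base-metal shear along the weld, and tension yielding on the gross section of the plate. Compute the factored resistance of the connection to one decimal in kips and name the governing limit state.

Weld metal: throat = 0.707×0.3125 = 0.22094 in, L = 2×3.5625 = 7.125 in. φR_n = 0.75 × 0.6 × 70 × 0.22094 × 7.125 = 49.6 kips.
Base metal shear (0.25 in plate): yield φR_n = 1.0×0.6×36×0.25×7.125 = 38.5 kips; rupture φR_n = 0.75×0.6×58×0.25×7.125 = 46.5 kips; take 38.5 kips (yield).
Tension yield (gross): A_g = 2.3125×0.25 = 0.57813 in². φR_n = 0.90 × 36 × 0.57813 = 18.7 kips.
Governing: min(49.6, 38.5, 18.7) = 18.7 kips → gross-section yield.

18.7 kips (gross-section yield governs)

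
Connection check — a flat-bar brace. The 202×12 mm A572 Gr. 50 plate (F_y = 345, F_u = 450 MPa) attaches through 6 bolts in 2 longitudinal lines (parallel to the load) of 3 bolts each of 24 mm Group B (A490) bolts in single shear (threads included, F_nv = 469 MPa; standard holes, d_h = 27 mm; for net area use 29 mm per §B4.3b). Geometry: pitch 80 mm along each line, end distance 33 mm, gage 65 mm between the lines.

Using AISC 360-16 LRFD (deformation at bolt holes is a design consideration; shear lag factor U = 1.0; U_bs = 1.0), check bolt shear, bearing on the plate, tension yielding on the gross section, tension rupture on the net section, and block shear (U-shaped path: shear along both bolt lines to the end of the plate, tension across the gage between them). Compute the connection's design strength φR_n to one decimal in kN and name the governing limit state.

583.2 kN (net-section rupture governs)

Bolt shear: A_b = π(24)²/4 = 452.39 mm². φR_n = 0.75 × 469 × 452.39 × 6 × 1 = 954.8 kN.
Bearing (12 mm plate, F_u = 450 MPa): end bolts L_c = 33 − 27/2 = 19.5, R_n = min(1.2×19.5×12×450, 2.4×24×12×450) = 126.36 kN/bolt; interior L_c = 80 − 27 = 53, R_n = 311.04 kN/bolt. φR_n = 0.75 × (2×126.36 + 4×311.04) = 1122.7 kN.
Tension yield (gross): A_g = 202×12 = 2424 mm². φR_n = 0.90 × 345 × 2424 = 752.7 kN.
Tension rupture (net): A_n = (202 − 2×29)×12 = 1728 mm² (U = 1.0, A_e = A_n). φR_n = 0.75 × 450 × 1728 = 583.2 kN.
Block shear: shear path 2×[33+2×80] = 2×193 mm, A_gv = 4632, A_nv = 2×(193 − 2.5×29)×12 = 2892 mm²; tension across gage: (65 − 1×29)×12 = 432 mm². R_n = min(0.6×450×2892, 0.6×345×4632) + 1.0×450×432 = min(780.84, 958.82) + 194.4 = 975.24 kN. φR_n = 0.75 × 975.24 = 731.4 kN.
Governing: min(954.8, 1122.7, 752.7, 583.2, 731.4) = 583.2 kN → net-section rupture.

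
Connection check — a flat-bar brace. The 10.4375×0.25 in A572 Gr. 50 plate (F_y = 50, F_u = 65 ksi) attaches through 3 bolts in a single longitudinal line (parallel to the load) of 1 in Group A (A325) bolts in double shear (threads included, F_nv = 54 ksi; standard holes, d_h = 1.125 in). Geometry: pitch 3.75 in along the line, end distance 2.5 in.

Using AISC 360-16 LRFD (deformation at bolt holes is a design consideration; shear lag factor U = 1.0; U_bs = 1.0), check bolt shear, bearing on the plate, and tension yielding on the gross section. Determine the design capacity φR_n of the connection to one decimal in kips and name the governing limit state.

Bolt shear: A_b = π(1)²/4 = 0.7854 in². φR_n = 0.75 × 54 × 0.7854 × 3 × 2 = 190.9 kips.
Bearing (0.25 in plate, F_u = 65 ksi): end bolts L_c = 2.5 − 1.125/2 = 1.9375, R_n = min(1.2×1.9375×0.25×65, 2.4×1×0.25×65) = 37.781 kips/bolt; interior L_c = 3.75 − 1.125 = 2.625, R_n = 39 kips/bolt. φR_n = 0.75 × (1×37.781 + 2×39) = 86.8 kips.
Tension yield (gross): A_g = 10.4375×0.25 = 2.6094 in². φR_n = 0.90 × 50 × 2.6094 = 117.4 kips.
Governing: min(190.9, 86.8, 117.4) = 86.8 kips → bearing.

86.8 kips (bearing governs)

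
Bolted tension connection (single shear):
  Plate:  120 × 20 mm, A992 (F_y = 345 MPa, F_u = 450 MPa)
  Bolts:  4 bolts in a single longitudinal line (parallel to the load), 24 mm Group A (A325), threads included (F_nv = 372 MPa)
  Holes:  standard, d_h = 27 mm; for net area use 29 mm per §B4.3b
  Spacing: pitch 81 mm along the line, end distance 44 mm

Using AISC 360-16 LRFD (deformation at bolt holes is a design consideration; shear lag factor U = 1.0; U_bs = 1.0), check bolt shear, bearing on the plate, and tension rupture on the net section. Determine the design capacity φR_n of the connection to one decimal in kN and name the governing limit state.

504.9 kN (bolt shear governs)

Bolt shear: A_b = π(24)²/4 = 452.39 mm². φR_n = 0.75 × 372 × 452.39 × 4 × 1 = 504.9 kN.
Bearing (20 mm plate, F_u = 450 MPa): end bolts L_c = 44 − 27/2 = 30.5, R_n = min(1.2×30.5×20×450, 2.4×24×20×450) = 329.4 kN/bolt; interior L_c = 81 − 27 = 54, R_n = 518.4 kN/bolt. φR_n = 0.75 × (1×329.4 + 3×518.4) = 1413.5 kN.
Tension rupture (net): A_n = (120 − 1×29)×20 = 1820 mm² (U = 1.0, A_e = A_n). φR_n = 0.75 × 450 × 1820 = 614.3 kN.
Governing: min(504.9, 1413.5, 614.3) = 504.9 kN → bolt shear.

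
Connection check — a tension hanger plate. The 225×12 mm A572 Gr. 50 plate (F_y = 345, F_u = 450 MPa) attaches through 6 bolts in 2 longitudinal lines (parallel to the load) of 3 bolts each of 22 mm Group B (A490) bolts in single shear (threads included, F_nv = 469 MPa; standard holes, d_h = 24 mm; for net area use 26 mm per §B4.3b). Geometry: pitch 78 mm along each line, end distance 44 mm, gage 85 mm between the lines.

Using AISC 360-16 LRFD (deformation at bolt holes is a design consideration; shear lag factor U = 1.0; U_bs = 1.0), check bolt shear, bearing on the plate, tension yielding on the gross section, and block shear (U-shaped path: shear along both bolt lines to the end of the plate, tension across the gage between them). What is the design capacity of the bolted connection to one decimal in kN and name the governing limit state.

802.3 kN (bolt shear governs)

Bolt shear: A_b = π(22)²/4 = 380.13 mm². φR_n = 0.75 × 469 × 380.13 × 6 × 1 = 802.3 kN.
Bearing (12 mm plate, F_u = 450 MPa): end bolts L_c = 44 − 24/2 = 32, R_n = min(1.2×32×12×450, 2.4×22×12×450) = 207.36 kN/bolt; interior L_c = 78 − 24 = 54, R_n = 285.12 kN/bolt. φR_n = 0.75 × (2×207.36 + 4×285.12) = 1166.4 kN.
Tension yield (gross): A_g = 225×12 = 2700 mm². φR_n = 0.90 × 345 × 2700 = 838.4 kN.
Block shear: shear path 2×[44+2×78] = 2×200 mm, A_gv = 4800, A_nv = 2×(200 − 2.5×26)×12 = 3240 mm²; tension across gage: (85 − 1×26)×12 = 708 mm². R_n = min(0.6×450×3240, 0.6×345×4800) + 1.0×450×708 = min(874.8, 993.6) + 318.6 = 1193.4 kN. φR_n = 0.75 × 1193.4 = 895.1 kN.
Governing: min(802.3, 1166.4, 838.4, 895.1) = 802.3 kN → bolt shear.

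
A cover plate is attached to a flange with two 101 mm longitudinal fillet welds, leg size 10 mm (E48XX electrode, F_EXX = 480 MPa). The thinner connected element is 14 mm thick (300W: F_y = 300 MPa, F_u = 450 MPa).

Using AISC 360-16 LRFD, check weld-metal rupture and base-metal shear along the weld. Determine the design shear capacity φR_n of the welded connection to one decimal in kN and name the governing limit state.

308.5 kN (weld metal governs)

Weld metal: throat = 0.707×10 = 7.07 mm, L = 2×101 = 202 mm. φR_n = 0.75 × 0.6 × 480 × 7.07 × 202 = 308.5 kN.
Base metal shear (14 mm plate): yield φR_n = 1.0×0.6×300×14×202 = 509.0 kN; rupture φR_n = 0.75×0.6×450×14×202 = 572.7 kN; take 509.0 kN (yield).
Governing: min(308.5, 509.0) = 308.5 kN → weld metal.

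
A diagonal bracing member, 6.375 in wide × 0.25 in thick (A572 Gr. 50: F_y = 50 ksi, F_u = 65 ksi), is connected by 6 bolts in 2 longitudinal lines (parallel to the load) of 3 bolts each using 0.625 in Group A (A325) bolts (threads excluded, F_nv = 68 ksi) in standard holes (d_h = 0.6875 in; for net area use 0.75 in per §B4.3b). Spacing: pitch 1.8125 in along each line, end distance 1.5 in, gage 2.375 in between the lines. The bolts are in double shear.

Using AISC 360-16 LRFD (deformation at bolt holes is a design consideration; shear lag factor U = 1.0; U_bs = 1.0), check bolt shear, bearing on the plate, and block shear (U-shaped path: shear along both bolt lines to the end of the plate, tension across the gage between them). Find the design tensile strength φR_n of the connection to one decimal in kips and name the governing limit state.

Bolt shear: A_b = π(0.625)²/4 = 0.3068 in². φR_n = 0.75 × 68 × 0.3068 × 6 × 2 = 187.8 kips.
Bearing (0.25 in plate, F_u = 65 ksi): end bolts L_c = 1.5 − 0.6875/2 = 1.15625, R_n = min(1.2×1.15625×0.25×65, 2.4×0.625×0.25×65) = 22.547 kips/bolt; interior L_c = 1.8125 − 0.6875 = 1.125, R_n = 21.938 kips/bolt. φR_n = 0.75 × (2×22.547 + 4×21.938) = 99.6 kips.
Block shear: shear path 2×[1.5+2×1.8125] = 2×5.125 in, A_gv = 2.5625, A_nv = 2×(5.125 − 2.5×0.75)×0.25 = 1.625 in²; tension across gage: (2.375 − 1×0.75)×0.25 = 0.40625 in². R_n = min(0.6×65×1.625, 0.6×50×2.5625) + 1.0×65×0.40625 = min(63.375, 76.875) + 26.406 = 89.781 kips. φR_n = 0.75 × 89.781 = 67.3 kips.
Governing: min(187.8, 99.6, 67.3) = 67.3 kips → block shear.

67.3 kips (block shear governs)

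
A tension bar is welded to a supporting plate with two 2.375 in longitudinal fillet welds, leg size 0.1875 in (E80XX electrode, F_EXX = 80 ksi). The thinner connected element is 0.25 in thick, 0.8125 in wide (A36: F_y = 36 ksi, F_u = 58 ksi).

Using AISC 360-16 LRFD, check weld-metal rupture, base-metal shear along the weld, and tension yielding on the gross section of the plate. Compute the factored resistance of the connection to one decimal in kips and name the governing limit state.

6.6 kips (gross-section yield governs)

Weld metal: throat = 0.707×0.1875 = 0.13256 in, L = 2×2.375 = 4.75 in. φR_n = 0.75 × 0.6 × 80 × 0.13256 × 4.75 = 22.7 kips.
Base metal shear (0.25 in plate): yield φR_n = 1.0×0.6×36×0.25×4.75 = 25.7 kips; rupture φR_n = 0.75×0.6×58×0.25×4.75 = 31.0 kips; take 25.7 kips (yield).
Tension yield (gross): A_g = 0.8125×0.25 = 0.20313 in². φR_n = 0.90 × 36 × 0.20313 = 6.6 kips.
Governing: min(22.7, 25.7, 6.6) = 6.6 kips → gross-section yield.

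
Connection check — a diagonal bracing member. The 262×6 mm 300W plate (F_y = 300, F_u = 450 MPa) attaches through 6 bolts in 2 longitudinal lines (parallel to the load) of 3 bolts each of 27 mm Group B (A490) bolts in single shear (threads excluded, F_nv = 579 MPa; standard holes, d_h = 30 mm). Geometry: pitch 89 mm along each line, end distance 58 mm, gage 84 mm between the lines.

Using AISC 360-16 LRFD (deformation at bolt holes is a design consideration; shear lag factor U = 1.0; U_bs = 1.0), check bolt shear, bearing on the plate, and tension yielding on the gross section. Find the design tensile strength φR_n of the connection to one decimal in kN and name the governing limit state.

424.4 kN (gross-section yield governs)

Bolt shear: A_b = π(27)²/4 = 572.56 mm². φR_n = 0.75 × 579 × 572.56 × 6 × 1 = 1491.8 kN.
Bearing (6 mm plate, F_u = 450 MPa): end bolts L_c = 58 − 30/2 = 43, R_n = min(1.2×43×6×450, 2.4×27×6×450) = 139.32 kN/bolt; interior L_c = 89 − 30 = 59, R_n = 174.96 kN/bolt. φR_n = 0.75 × (2×139.32 + 4×174.96) = 733.9 kN.
Tension yield (gross): A_g = 262×6 = 1572 mm². φR_n = 0.90 × 300 × 1572 = 424.4 kN.
Governing: min(1491.8, 733.9, 424.4) = 424.4 kN → gross-section yield.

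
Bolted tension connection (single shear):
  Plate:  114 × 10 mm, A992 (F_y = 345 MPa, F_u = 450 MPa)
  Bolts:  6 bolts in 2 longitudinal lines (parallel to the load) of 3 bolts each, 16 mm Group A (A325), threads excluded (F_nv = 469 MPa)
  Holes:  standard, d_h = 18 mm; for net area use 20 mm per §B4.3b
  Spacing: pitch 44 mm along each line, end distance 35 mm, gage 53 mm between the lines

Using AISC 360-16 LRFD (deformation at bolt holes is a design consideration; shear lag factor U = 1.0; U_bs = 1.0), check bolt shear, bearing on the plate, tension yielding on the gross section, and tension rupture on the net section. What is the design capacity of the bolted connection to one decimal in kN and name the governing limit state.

249.8 kN (net-section rupture governs)

Bolt shear: A_b = π(16)²/4 = 201.06 mm². φR_n = 0.75 × 469 × 201.06 × 6 × 1 = 424.3 kN.
Bearing (10 mm plate, F_u = 450 MPa): end bolts L_c = 35 − 18/2 = 26, R_n = min(1.2×26×10×450, 2.4×16×10×450) = 140.4 kN/bolt; interior L_c = 44 − 18 = 26, R_n = 140.4 kN/bolt. φR_n = 0.75 × (2×140.4 + 4×140.4) = 631.8 kN.
Tension yield (gross): A_g = 114×10 = 1140 mm². φR_n = 0.90 × 345 × 1140 = 354.0 kN.
Tension rupture (net): A_n = (114 − 2×20)×10 = 740 mm² (U = 1.0, A_e = A_n). φR_n = 0.75 × 450 × 740 = 249.8 kN.
Governing: min(424.3, 631.8, 354.0, 249.8) = 249.8 kN → net-section rupture.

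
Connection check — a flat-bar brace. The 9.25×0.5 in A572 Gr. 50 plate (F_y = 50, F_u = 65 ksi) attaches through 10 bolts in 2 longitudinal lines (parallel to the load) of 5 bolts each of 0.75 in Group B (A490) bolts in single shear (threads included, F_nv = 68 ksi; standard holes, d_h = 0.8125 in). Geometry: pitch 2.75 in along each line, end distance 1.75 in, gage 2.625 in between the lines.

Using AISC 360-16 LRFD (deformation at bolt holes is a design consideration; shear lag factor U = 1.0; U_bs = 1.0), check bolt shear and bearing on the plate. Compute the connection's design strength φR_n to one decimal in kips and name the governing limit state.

225.3 kips (bolt shear governs)

Bolt shear: A_b = π(0.75)²/4 = 0.44179 in². φR_n = 0.75 × 68 × 0.44179 × 10 × 1 = 225.3 kips.
Bearing (0.5 in plate, F_u = 65 ksi): end bolts L_c = 1.75 − 0.8125/2 = 1.34375, R_n = min(1.2×1.34375×0.5×65, 2.4×0.75×0.5×65) = 52.406 kips/bolt; interior L_c = 2.75 − 0.8125 = 1.9375, R_n = 58.5 kips/bolt. φR_n = 0.75 × (2×52.406 + 8×58.5) = 429.6 kips.
Governing: min(225.3, 429.6) = 225.3 kips → bolt shear.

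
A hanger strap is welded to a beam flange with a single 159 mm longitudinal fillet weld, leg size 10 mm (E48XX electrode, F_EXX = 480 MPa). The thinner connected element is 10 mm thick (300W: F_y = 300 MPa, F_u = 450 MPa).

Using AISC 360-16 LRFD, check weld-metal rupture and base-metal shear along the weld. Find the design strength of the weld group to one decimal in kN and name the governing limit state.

Weld metal: throat = 0.707×10 = 7.07 mm, L = 159 mm. φR_n = 0.75 × 0.6 × 480 × 7.07 × 159 = 242.8 kN.
Base metal shear (10 mm plate): yield φR_n = 1.0×0.6×300×10×159 = 286.2 kN; rupture φR_n = 0.75×0.6×450×10×159 = 322.0 kN; take 286.2 kN (yield).
Governing: min(242.8, 286.2) = 242.8 kN → weld metal.

242.8 kN (weld metal governs)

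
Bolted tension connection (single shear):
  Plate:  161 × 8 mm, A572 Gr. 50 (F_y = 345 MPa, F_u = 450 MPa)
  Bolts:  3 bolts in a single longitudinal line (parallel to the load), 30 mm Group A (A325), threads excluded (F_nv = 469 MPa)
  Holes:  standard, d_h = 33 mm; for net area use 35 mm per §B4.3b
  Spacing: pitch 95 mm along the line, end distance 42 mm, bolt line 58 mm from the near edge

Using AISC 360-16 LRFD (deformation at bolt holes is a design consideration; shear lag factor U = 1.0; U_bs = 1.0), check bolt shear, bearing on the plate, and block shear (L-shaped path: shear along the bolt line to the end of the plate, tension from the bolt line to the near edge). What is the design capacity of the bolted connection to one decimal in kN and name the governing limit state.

Bolt shear: A_b = π(30)²/4 = 706.86 mm². φR_n = 0.75 × 469 × 706.86 × 3 × 1 = 745.9 kN.
Bearing (8 mm plate, F_u = 450 MPa): end bolts L_c = 42 − 33/2 = 25.5, R_n = min(1.2×25.5×8×450, 2.4×30×8×450) = 110.16 kN/bolt; interior L_c = 95 − 33 = 62, R_n = 259.2 kN/bolt. φR_n = 0.75 × (1×110.16 + 2×259.2) = 471.4 kN.
Block shear: shear path 1×[42+2×95] = 1×232 mm, A_gv = 1856, A_nv = 1×(232 − 2.5×35)×8 = 1156 mm²; tension to near edge: (58 − 0.5×35)×8 = 324 mm². R_n = min(0.6×450×1156, 0.6×345×1856) + 1.0×450×324 = min(312.12, 384.19) + 145.8 = 457.92 kN. φR_n = 0.75 × 457.92 = 343.4 kN.
Governing: min(745.9, 471.4, 343.4) = 343.4 kN → block shear.

343.4 kN (block shear governs)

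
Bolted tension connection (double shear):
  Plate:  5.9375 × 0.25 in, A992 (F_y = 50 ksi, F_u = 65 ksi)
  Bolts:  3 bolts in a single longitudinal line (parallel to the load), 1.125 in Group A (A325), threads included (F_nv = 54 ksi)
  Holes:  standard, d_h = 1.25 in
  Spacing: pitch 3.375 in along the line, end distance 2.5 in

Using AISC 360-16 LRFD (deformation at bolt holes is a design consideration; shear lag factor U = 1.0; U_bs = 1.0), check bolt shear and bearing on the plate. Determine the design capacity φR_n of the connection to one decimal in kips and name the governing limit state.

Bolt shear: A_b = π(1.125)²/4 = 0.99402 in². φR_n = 0.75 × 54 × 0.99402 × 3 × 2 = 241.5 kips.
Bearing (0.25 in plate, F_u = 65 ksi): end bolts L_c = 2.5 − 1.25/2 = 1.875, R_n = min(1.2×1.875×0.25×65, 2.4×1.125×0.25×65) = 36.563 kips/bolt; interior L_c = 3.375 − 1.25 = 2.125, R_n = 41.438 kips/bolt. φR_n = 0.75 × (1×36.563 + 2×41.438) = 89.6 kips.
Governing: min(241.5, 89.6) = 89.6 kips → bearing.

89.6 kips (bearing governs)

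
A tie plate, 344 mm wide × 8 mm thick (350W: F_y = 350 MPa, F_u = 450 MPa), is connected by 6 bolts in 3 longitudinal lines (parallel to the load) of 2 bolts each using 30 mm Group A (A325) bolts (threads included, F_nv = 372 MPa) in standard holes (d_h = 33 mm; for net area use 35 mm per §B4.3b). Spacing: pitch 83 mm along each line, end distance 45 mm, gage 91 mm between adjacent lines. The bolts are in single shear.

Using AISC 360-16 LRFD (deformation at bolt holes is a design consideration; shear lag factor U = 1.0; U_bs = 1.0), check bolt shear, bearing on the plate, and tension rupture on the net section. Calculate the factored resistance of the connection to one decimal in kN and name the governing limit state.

Bolt shear: A_b = π(30)²/4 = 706.86 mm². φR_n = 0.75 × 372 × 706.86 × 6 × 1 = 1183.3 kN.
Bearing (8 mm plate, F_u = 450 MPa): end bolts L_c = 45 − 33/2 = 28.5, R_n = min(1.2×28.5×8×450, 2.4×30×8×450) = 123.12 kN/bolt; interior L_c = 83 − 33 = 50, R_n = 216 kN/bolt. φR_n = 0.75 × (3×123.12 + 3×216) = 763.0 kN.
Tension rupture (net): A_n = (344 − 3×35)×8 = 1912 mm² (U = 1.0, A_e = A_n). φR_n = 0.75 × 450 × 1912 = 645.3 kN.
Governing: min(1183.3, 763.0, 645.3) = 645.3 kN → net-section rupture.

645.3 kN (net-section rupture governs)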